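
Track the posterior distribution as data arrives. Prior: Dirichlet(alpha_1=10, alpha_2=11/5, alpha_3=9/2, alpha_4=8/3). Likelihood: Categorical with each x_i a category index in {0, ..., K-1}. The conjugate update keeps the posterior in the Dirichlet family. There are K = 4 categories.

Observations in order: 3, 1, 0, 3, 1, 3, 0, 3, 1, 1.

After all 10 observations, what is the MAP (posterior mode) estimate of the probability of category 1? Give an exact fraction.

156/761

obs 1: x=3 → posterior Dirichlet(10, 11/5, 9/2, 11/3)
obs 2: x=1 → posterior Dirichlet(10, 16/5, 9/2, 11/3)
obs 3: x=0 → posterior Dirichlet(11, 16/5, 9/2, 11/3)
obs 4: x=3 → posterior Dirichlet(11, 16/5, 9/2, 14/3)
obs 5: x=1 → posterior Dirichlet(11, 21/5, 9/2, 14/3)
obs 6: x=3 → posterior Dirichlet(11, 21/5, 9/2, 17/3)
obs 7: x=0 → posterior Dirichlet(12, 21/5, 9/2, 17/3)
obs 8: x=3 → posterior Dirichlet(12, 21/5, 9/2, 20/3)
obs 9: x=1 → posterior Dirichlet(12, 26/5, 9/2, 20/3)
obs 10: x=1 → posterior Dirichlet(12, 31/5, 9/2, 20/3)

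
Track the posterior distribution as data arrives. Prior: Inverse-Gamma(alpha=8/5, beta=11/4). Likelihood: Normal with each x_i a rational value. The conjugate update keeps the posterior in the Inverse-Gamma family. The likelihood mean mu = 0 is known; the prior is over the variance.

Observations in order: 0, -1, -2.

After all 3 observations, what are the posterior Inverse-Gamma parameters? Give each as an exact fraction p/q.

obs 1: x=0 → posterior Inverse-Gamma(21/10, 11/4)
obs 2: x=-1 → posterior Inverse-Gamma(13/5, 13/4)
obs 3: x=-2 → posterior Inverse-Gamma(31/10, 21/4)

alpha=31/10, beta=21/4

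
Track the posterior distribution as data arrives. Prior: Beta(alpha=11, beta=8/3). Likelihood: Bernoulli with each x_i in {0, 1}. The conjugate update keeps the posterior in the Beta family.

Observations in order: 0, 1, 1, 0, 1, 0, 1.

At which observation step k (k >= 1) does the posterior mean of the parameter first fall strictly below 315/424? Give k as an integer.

obs 1: x=0 → posterior Beta(11, 11/3)
obs 2: x=1 → posterior Beta(12, 11/3)
obs 3: x=1 → posterior Beta(13, 11/3)
obs 4: x=0 → posterior Beta(13, 14/3)
obs 5: x=1 → posterior Beta(14, 14/3)
obs 6: x=0 → posterior Beta(14, 17/3)
obs 7: x=1 → posterior Beta(15, 17/3)

k = 4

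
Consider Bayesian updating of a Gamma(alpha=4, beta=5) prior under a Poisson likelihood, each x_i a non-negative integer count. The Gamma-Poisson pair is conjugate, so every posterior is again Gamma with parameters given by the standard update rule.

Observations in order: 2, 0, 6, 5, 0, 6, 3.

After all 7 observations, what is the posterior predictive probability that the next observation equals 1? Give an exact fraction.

22895091994576563110431162368/91733330193268616658399616009

obs 1: x=2 → posterior Gamma(6, 6)
obs 2: x=0 → posterior Gamma(6, 7)
obs 3: x=6 → posterior Gamma(12, 8)
obs 4: x=5 → posterior Gamma(17, 9)
obs 5: x=0 → posterior Gamma(17, 10)
obs 6: x=6 → posterior Gamma(23, 11)
obs 7: x=3 → posterior Gamma(26, 12)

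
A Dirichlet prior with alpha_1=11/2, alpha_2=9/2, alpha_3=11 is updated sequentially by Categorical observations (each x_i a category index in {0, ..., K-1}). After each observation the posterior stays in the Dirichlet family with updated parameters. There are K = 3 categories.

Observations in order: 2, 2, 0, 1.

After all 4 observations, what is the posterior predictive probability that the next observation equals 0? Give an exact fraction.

13/50

obs 1: x=2 → posterior Dirichlet(11/2, 9/2, 12)
obs 2: x=2 → posterior Dirichlet(11/2, 9/2, 13)
obs 3: x=0 → posterior Dirichlet(13/2, 9/2, 13)
obs 4: x=1 → posterior Dirichlet(13/2, 11/2, 13)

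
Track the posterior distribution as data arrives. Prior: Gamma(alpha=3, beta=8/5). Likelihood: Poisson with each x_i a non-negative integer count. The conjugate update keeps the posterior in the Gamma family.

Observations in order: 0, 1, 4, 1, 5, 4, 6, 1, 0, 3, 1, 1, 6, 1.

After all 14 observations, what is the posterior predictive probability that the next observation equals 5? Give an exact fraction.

23826642627077256252255891745749502648510610847216425530247318034325910323200000/399282135658682469334331901689876886678820965774126540592961885129481494196023689

obs 1: x=0 → posterior Gamma(3, 13/5)
obs 2: x=1 → posterior Gamma(4, 18/5)
obs 3: x=4 → posterior Gamma(8, 23/5)
obs 4: x=1 → posterior Gamma(9, 28/5)
obs 5: x=5 → posterior Gamma(14, 33/5)
obs 6: x=4 → posterior Gamma(18, 38/5)
obs 7: x=6 → posterior Gamma(24, 43/5)
obs 8: x=1 → posterior Gamma(25, 48/5)
obs 9: x=0 → posterior Gamma(25, 53/5)
obs 10: x=3 → posterior Gamma(28, 58/5)
obs 11: x=1 → posterior Gamma(29, 63/5)
obs 12: x=1 → posterior Gamma(30, 68/5)
obs 13: x=6 → posterior Gamma(36, 73/5)
obs 14: x=1 → posterior Gamma(37, 78/5)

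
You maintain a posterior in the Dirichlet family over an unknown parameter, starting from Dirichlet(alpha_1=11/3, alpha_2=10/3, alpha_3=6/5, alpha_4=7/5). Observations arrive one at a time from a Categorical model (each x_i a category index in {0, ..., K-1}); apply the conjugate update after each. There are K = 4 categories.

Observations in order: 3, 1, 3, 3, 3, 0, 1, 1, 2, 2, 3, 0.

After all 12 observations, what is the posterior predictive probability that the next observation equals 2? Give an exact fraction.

4/27

obs 1: x=3 → posterior Dirichlet(11/3, 10/3, 6/5, 12/5)
obs 2: x=1 → posterior Dirichlet(11/3, 13/3, 6/5, 12/5)
obs 3: x=3 → posterior Dirichlet(11/3, 13/3, 6/5, 17/5)
obs 4: x=3 → posterior Dirichlet(11/3, 13/3, 6/5, 22/5)
obs 5: x=3 → posterior Dirichlet(11/3, 13/3, 6/5, 27/5)
obs 6: x=0 → posterior Dirichlet(14/3, 13/3, 6/5, 27/5)
obs 7: x=1 → posterior Dirichlet(14/3, 16/3, 6/5, 27/5)
obs 8: x=1 → posterior Dirichlet(14/3, 19/3, 6/5, 27/5)
obs 9: x=2 → posterior Dirichlet(14/3, 19/3, 11/5, 27/5)
obs 10: x=2 → posterior Dirichlet(14/3, 19/3, 16/5, 27/5)
obs 11: x=3 → posterior Dirichlet(14/3, 19/3, 16/5, 32/5)
obs 12: x=0 → posterior Dirichlet(17/3, 19/3, 16/5, 32/5)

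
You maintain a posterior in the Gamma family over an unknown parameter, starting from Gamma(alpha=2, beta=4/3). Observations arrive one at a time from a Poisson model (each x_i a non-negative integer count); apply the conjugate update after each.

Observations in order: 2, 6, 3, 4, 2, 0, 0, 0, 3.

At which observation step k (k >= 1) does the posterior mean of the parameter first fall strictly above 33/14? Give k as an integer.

k = 2

obs 1: x=2 → posterior Gamma(4, 7/3)
obs 2: x=6 → posterior Gamma(10, 10/3)
obs 3: x=3 → posterior Gamma(13, 13/3)
obs 4: x=4 → posterior Gamma(17, 16/3)
obs 5: x=2 → posterior Gamma(19, 19/3)
obs 6: x=0 → posterior Gamma(19, 22/3)
obs 7: x=0 → posterior Gamma(19, 25/3)
obs 8: x=0 → posterior Gamma(19, 28/3)
obs 9: x=3 → posterior Gamma(22, 31/3)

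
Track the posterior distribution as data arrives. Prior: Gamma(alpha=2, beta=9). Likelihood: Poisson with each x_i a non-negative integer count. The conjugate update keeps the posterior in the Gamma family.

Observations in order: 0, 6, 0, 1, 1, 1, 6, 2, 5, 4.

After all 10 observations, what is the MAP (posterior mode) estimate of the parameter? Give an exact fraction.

27/19

obs 1: x=0 → posterior Gamma(2, 10)
obs 2: x=6 → posterior Gamma(8, 11)
obs 3: x=0 → posterior Gamma(8, 12)
obs 4: x=1 → posterior Gamma(9, 13)
obs 5: x=1 → posterior Gamma(10, 14)
obs 6: x=1 → posterior Gamma(11, 15)
obs 7: x=6 → posterior Gamma(17, 16)
obs 8: x=2 → posterior Gamma(19, 17)
obs 9: x=5 → posterior Gamma(24, 18)
obs 10: x=4 → posterior Gamma(28, 19)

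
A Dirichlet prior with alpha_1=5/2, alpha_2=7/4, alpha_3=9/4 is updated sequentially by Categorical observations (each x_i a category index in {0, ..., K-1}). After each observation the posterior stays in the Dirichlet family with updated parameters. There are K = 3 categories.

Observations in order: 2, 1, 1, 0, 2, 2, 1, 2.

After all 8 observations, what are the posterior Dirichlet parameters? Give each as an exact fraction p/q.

alpha_1=7/2, alpha_2=19/4, alpha_3=25/4

obs 1: x=2 → posterior Dirichlet(5/2, 7/4, 13/4)
obs 2: x=1 → posterior Dirichlet(5/2, 11/4, 13/4)
obs 3: x=1 → posterior Dirichlet(5/2, 15/4, 13/4)
obs 4: x=0 → posterior Dirichlet(7/2, 15/4, 13/4)
obs 5: x=2 → posterior Dirichlet(7/2, 15/4, 17/4)
obs 6: x=2 → posterior Dirichlet(7/2, 15/4, 21/4)
obs 7: x=1 → posterior Dirichlet(7/2, 19/4, 21/4)
obs 8: x=2 → posterior Dirichlet(7/2, 19/4, 25/4)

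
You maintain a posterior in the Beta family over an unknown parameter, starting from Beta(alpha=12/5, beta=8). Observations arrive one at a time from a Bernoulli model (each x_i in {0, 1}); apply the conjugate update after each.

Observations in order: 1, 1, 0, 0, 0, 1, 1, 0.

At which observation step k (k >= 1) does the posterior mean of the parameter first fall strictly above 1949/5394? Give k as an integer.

k = 7

obs 1: x=1 → posterior Beta(17/5, 8)
obs 2: x=1 → posterior Beta(22/5, 8)
obs 3: x=0 → posterior Beta(22/5, 9)
obs 4: x=0 → posterior Beta(22/5, 10)
obs 5: x=0 → posterior Beta(22/5, 11)
obs 6: x=1 → posterior Beta(27/5, 11)
obs 7: x=1 → posterior Beta(32/5, 11)
obs 8: x=0 → posterior Beta(32/5, 12)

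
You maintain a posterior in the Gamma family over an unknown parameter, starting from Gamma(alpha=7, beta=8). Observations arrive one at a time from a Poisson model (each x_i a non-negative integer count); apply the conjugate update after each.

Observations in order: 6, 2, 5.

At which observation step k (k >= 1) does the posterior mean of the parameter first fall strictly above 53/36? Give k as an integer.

k = 2

obs 1: x=6 → posterior Gamma(13, 9)
obs 2: x=2 → posterior Gamma(15, 10)
obs 3: x=5 → posterior Gamma(20, 11)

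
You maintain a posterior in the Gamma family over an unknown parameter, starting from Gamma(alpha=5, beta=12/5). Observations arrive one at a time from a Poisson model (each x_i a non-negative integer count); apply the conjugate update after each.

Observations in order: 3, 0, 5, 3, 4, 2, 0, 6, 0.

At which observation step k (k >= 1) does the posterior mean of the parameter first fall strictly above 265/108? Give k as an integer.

k = 4

obs 1: x=3 → posterior Gamma(8, 17/5)
obs 2: x=0 → posterior Gamma(8, 22/5)
obs 3: x=5 → posterior Gamma(13, 27/5)
obs 4: x=3 → posterior Gamma(16, 32/5)
obs 5: x=4 → posterior Gamma(20, 37/5)
obs 6: x=2 → posterior Gamma(22, 42/5)
obs 7: x=0 → posterior Gamma(22, 47/5)
obs 8: x=6 → posterior Gamma(28, 52/5)
obs 9: x=0 → posterior Gamma(28, 57/5)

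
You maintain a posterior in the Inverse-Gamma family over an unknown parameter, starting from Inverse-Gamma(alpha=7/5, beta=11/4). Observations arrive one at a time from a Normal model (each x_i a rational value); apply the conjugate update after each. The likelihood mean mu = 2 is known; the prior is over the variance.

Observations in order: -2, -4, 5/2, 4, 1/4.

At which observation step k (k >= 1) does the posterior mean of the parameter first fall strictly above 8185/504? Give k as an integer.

k = 2

obs 1: x=-2 → posterior Inverse-Gamma(19/10, 43/4)
obs 2: x=-4 → posterior Inverse-Gamma(12/5, 115/4)
obs 3: x=5/2 → posterior Inverse-Gamma(29/10, 231/8)
obs 4: x=4 → posterior Inverse-Gamma(17/5, 247/8)
obs 5: x=1/4 → posterior Inverse-Gamma(39/10, 1037/32)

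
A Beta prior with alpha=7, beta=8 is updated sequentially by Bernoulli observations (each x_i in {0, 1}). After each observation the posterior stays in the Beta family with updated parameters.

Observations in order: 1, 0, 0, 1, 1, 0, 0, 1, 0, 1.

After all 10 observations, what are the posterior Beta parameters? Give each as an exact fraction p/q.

obs 1: x=1 → posterior Beta(8, 8)
obs 2: x=0 → posterior Beta(8, 9)
obs 3: x=0 → posterior Beta(8, 10)
obs 4: x=1 → posterior Beta(9, 10)
obs 5: x=1 → posterior Beta(10, 10)
obs 6: x=0 → posterior Beta(10, 11)
obs 7: x=0 → posterior Beta(10, 12)
obs 8: x=1 → posterior Beta(11, 12)
obs 9: x=0 → posterior Beta(11, 13)
obs 10: x=1 → posterior Beta(12, 13)

alpha=12, beta=13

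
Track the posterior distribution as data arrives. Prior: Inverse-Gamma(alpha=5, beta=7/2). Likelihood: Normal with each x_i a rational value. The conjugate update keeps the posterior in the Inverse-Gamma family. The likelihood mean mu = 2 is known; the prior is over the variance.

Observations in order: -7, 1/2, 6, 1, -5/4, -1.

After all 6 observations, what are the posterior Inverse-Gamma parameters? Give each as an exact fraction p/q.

alpha=8, beta=2029/32

obs 1: x=-7 → posterior Inverse-Gamma(11/2, 44)
obs 2: x=1/2 → posterior Inverse-Gamma(6, 361/8)
obs 3: x=6 → posterior Inverse-Gamma(13/2, 425/8)
obs 4: x=1 → posterior Inverse-Gamma(7, 429/8)
obs 5: x=-5/4 → posterior Inverse-Gamma(15/2, 1885/32)
obs 6: x=-1 → posterior Inverse-Gamma(8, 2029/32)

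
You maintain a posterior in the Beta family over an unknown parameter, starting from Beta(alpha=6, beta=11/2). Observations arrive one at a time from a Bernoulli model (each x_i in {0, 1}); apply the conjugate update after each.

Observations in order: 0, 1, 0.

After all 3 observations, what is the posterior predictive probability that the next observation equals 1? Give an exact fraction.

obs 1: x=0 → posterior Beta(6, 13/2)
obs 2: x=1 → posterior Beta(7, 13/2)
obs 3: x=0 → posterior Beta(7, 15/2)

14/29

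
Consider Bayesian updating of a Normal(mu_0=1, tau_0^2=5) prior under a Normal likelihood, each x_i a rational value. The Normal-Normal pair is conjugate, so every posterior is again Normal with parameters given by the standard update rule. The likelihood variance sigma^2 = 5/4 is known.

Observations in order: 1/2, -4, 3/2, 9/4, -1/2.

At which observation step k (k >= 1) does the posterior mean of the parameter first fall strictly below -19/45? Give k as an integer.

obs 1: x=1/2 → posterior Normal(3/5, 1)
obs 2: x=-4 → posterior Normal(-13/9, 5/9)
obs 3: x=3/2 → posterior Normal(-7/13, 5/13)
obs 4: x=9/4 → posterior Normal(2/17, 5/17)
obs 5: x=-1/2 → posterior Normal(0, 5/21)

k = 2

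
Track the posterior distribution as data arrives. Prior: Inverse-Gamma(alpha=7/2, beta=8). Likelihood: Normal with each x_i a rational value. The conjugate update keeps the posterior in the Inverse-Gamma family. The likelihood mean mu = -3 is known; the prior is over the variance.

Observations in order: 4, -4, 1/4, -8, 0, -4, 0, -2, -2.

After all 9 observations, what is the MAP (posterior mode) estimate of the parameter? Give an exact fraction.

1961/288

obs 1: x=4 → posterior Inverse-Gamma(4, 65/2)
obs 2: x=-4 → posterior Inverse-Gamma(9/2, 33)
obs 3: x=1/4 → posterior Inverse-Gamma(5, 1225/32)
obs 4: x=-8 → posterior Inverse-Gamma(11/2, 1625/32)
obs 5: x=0 → posterior Inverse-Gamma(6, 1769/32)
obs 6: x=-4 → posterior Inverse-Gamma(13/2, 1785/32)
obs 7: x=0 → posterior Inverse-Gamma(7, 1929/32)
obs 8: x=-2 → posterior Inverse-Gamma(15/2, 1945/32)
obs 9: x=-2 → posterior Inverse-Gamma(8, 1961/32)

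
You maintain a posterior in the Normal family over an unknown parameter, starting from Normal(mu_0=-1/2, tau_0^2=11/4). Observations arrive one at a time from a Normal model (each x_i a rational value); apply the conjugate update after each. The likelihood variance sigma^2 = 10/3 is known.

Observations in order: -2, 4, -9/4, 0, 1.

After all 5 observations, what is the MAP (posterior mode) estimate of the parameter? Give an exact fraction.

obs 1: x=-2 → posterior Normal(-86/73, 110/73)
obs 2: x=4 → posterior Normal(23/53, 55/53)
obs 3: x=-9/4 → posterior Normal(-113/556, 110/139)
obs 4: x=0 → posterior Normal(-113/688, 55/86)
obs 5: x=1 → posterior Normal(19/820, 22/41)

19/820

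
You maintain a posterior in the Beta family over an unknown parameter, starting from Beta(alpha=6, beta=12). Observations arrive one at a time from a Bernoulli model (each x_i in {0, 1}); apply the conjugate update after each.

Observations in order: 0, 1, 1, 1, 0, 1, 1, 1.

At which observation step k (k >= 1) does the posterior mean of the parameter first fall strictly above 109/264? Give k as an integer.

obs 1: x=0 → posterior Beta(6, 13)
obs 2: x=1 → posterior Beta(7, 13)
obs 3: x=1 → posterior Beta(8, 13)
obs 4: x=1 → posterior Beta(9, 13)
obs 5: x=0 → posterior Beta(9, 14)
obs 6: x=1 → posterior Beta(10, 14)
obs 7: x=1 → posterior Beta(11, 14)
obs 8: x=1 → posterior Beta(12, 14)

k = 6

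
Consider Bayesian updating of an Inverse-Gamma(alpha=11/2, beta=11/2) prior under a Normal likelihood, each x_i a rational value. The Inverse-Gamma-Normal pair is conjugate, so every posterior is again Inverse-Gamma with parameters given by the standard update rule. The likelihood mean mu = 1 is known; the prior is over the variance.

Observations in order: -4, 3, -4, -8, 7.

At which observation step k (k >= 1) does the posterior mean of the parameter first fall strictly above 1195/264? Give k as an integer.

k = 3

obs 1: x=-4 → posterior Inverse-Gamma(6, 18)
obs 2: x=3 → posterior Inverse-Gamma(13/2, 20)
obs 3: x=-4 → posterior Inverse-Gamma(7, 65/2)
obs 4: x=-8 → posterior Inverse-Gamma(15/2, 73)
obs 5: x=7 → posterior Inverse-Gamma(8, 91)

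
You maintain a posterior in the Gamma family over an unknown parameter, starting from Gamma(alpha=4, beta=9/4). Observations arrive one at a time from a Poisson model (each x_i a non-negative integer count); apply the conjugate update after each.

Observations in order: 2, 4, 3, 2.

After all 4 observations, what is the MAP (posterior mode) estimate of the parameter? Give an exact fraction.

obs 1: x=2 → posterior Gamma(6, 13/4)
obs 2: x=4 → posterior Gamma(10, 17/4)
obs 3: x=3 → posterior Gamma(13, 21/4)
obs 4: x=2 → posterior Gamma(15, 25/4)

56/25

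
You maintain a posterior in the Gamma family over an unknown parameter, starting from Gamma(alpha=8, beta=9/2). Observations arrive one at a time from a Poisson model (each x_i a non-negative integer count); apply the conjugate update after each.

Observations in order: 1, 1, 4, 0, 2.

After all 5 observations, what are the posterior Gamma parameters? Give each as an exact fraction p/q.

alpha=16, beta=19/2

obs 1: x=1 → posterior Gamma(9, 11/2)
obs 2: x=1 → posterior Gamma(10, 13/2)
obs 3: x=4 → posterior Gamma(14, 15/2)
obs 4: x=0 → posterior Gamma(14, 17/2)
obs 5: x=2 → posterior Gamma(16, 19/2)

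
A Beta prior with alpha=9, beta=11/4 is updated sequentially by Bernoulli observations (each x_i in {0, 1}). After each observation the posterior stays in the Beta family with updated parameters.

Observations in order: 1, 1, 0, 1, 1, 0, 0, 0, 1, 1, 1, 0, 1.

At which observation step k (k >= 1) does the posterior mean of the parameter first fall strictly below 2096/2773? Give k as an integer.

obs 1: x=1 → posterior Beta(10, 11/4)
obs 2: x=1 → posterior Beta(11, 11/4)
obs 3: x=0 → posterior Beta(11, 15/4)
obs 4: x=1 → posterior Beta(12, 15/4)
obs 5: x=1 → posterior Beta(13, 15/4)
obs 6: x=0 → posterior Beta(13, 19/4)
obs 7: x=0 → posterior Beta(13, 23/4)
obs 8: x=0 → posterior Beta(13, 27/4)
obs 9: x=1 → posterior Beta(14, 27/4)
obs 10: x=1 → posterior Beta(15, 27/4)
obs 11: x=1 → posterior Beta(16, 27/4)
obs 12: x=0 → posterior Beta(16, 31/4)
obs 13: x=1 → posterior Beta(17, 31/4)

k = 3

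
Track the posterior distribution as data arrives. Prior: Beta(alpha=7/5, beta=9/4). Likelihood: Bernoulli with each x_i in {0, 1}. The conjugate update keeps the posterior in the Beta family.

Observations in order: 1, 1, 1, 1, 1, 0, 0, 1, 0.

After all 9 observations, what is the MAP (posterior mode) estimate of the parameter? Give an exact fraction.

128/213

obs 1: x=1 → posterior Beta(12/5, 9/4)
obs 2: x=1 → posterior Beta(17/5, 9/4)
obs 3: x=1 → posterior Beta(22/5, 9/4)
obs 4: x=1 → posterior Beta(27/5, 9/4)
obs 5: x=1 → posterior Beta(32/5, 9/4)
obs 6: x=0 → posterior Beta(32/5, 13/4)
obs 7: x=0 → posterior Beta(32/5, 17/4)
obs 8: x=1 → posterior Beta(37/5, 17/4)
obs 9: x=0 → posterior Beta(37/5, 21/4)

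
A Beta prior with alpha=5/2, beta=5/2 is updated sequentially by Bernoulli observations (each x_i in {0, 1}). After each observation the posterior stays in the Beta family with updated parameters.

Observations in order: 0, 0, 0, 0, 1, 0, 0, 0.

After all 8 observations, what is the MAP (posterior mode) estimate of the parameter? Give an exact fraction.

obs 1: x=0 → posterior Beta(5/2, 7/2)
obs 2: x=0 → posterior Beta(5/2, 9/2)
obs 3: x=0 → posterior Beta(5/2, 11/2)
obs 4: x=0 → posterior Beta(5/2, 13/2)
obs 5: x=1 → posterior Beta(7/2, 13/2)
obs 6: x=0 → posterior Beta(7/2, 15/2)
obs 7: x=0 → posterior Beta(7/2, 17/2)
obs 8: x=0 → posterior Beta(7/2, 19/2)

5/22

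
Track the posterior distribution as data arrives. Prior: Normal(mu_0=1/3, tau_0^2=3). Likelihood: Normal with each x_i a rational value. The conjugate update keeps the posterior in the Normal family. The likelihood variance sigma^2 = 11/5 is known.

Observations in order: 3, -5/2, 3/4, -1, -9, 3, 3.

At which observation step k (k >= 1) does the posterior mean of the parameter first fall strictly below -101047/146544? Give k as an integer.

k = 5

obs 1: x=3 → posterior Normal(73/39, 33/26)
obs 2: x=-5/2 → posterior Normal(67/246, 33/41)
obs 3: x=3/4 → posterior Normal(269/672, 33/56)
obs 4: x=-1 → posterior Normal(89/852, 33/71)
obs 5: x=-9 → posterior Normal(-1531/1032, 33/86)
obs 6: x=3 → posterior Normal(-991/1212, 33/101)
obs 7: x=3 → posterior Normal(-451/1392, 33/116)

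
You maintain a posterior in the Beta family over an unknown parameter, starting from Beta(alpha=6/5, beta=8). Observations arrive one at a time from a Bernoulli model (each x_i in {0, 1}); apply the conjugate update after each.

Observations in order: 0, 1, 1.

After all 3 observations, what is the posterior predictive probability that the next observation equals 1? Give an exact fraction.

obs 1: x=0 → posterior Beta(6/5, 9)
obs 2: x=1 → posterior Beta(11/5, 9)
obs 3: x=1 → posterior Beta(16/5, 9)

16/61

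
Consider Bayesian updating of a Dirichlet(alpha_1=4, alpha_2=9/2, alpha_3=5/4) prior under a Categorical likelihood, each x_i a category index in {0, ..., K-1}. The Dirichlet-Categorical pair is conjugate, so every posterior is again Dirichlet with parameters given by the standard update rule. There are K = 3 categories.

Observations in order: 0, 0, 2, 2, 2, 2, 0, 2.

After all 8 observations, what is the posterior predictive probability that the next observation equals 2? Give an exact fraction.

25/71

obs 1: x=0 → posterior Dirichlet(5, 9/2, 5/4)
obs 2: x=0 → posterior Dirichlet(6, 9/2, 5/4)
obs 3: x=2 → posterior Dirichlet(6, 9/2, 9/4)
obs 4: x=2 → posterior Dirichlet(6, 9/2, 13/4)
obs 5: x=2 → posterior Dirichlet(6, 9/2, 17/4)
obs 6: x=2 → posterior Dirichlet(6, 9/2, 21/4)
obs 7: x=0 → posterior Dirichlet(7, 9/2, 21/4)
obs 8: x=2 → posterior Dirichlet(7, 9/2, 25/4)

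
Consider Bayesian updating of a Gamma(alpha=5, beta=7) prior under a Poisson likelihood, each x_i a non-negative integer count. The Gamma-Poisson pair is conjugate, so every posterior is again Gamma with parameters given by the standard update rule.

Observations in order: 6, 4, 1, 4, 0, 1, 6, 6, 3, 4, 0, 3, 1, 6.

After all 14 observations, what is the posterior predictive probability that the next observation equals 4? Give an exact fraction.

obs 1: x=6 → posterior Gamma(11, 8)
obs 2: x=4 → posterior Gamma(15, 9)
obs 3: x=1 → posterior Gamma(16, 10)
obs 4: x=4 → posterior Gamma(20, 11)
obs 5: x=0 → posterior Gamma(20, 12)
obs 6: x=1 → posterior Gamma(21, 13)
obs 7: x=6 → posterior Gamma(27, 14)
obs 8: x=6 → posterior Gamma(33, 15)
obs 9: x=3 → posterior Gamma(36, 16)
obs 10: x=4 → posterior Gamma(40, 17)
obs 11: x=0 → posterior Gamma(40, 18)
obs 12: x=3 → posterior Gamma(43, 19)
obs 13: x=1 → posterior Gamma(44, 20)
obs 14: x=6 → posterior Gamma(50, 21)

378070584443726798901614117481224039283701176698968428294907904737367825/3096169758489576670107494905419343700192524695727029142474840064596639744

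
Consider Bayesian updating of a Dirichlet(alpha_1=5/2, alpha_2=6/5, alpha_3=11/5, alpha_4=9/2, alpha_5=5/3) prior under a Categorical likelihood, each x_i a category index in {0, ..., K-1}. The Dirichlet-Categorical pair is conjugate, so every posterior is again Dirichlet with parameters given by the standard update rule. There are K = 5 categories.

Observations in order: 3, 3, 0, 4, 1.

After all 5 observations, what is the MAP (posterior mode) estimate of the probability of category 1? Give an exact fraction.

18/181

obs 1: x=3 → posterior Dirichlet(5/2, 6/5, 11/5, 11/2, 5/3)
obs 2: x=3 → posterior Dirichlet(5/2, 6/5, 11/5, 13/2, 5/3)
obs 3: x=0 → posterior Dirichlet(7/2, 6/5, 11/5, 13/2, 5/3)
obs 4: x=4 → posterior Dirichlet(7/2, 6/5, 11/5, 13/2, 8/3)
obs 5: x=1 → posterior Dirichlet(7/2, 11/5, 11/5, 13/2, 8/3)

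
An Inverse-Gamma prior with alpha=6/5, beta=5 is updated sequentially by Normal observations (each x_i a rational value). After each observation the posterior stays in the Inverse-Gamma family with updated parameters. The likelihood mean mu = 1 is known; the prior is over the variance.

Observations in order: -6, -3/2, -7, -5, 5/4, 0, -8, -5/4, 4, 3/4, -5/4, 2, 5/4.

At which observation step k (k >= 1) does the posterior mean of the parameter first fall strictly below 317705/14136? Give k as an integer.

obs 1: x=-6 → posterior Inverse-Gamma(17/10, 59/2)
obs 2: x=-3/2 → posterior Inverse-Gamma(11/5, 261/8)
obs 3: x=-7 → posterior Inverse-Gamma(27/10, 517/8)
obs 4: x=-5 → posterior Inverse-Gamma(16/5, 661/8)
obs 5: x=5/4 → posterior Inverse-Gamma(37/10, 2645/32)
obs 6: x=0 → posterior Inverse-Gamma(21/5, 2661/32)
obs 7: x=-8 → posterior Inverse-Gamma(47/10, 3957/32)
obs 8: x=-5/4 → posterior Inverse-Gamma(26/5, 2019/16)
obs 9: x=4 → posterior Inverse-Gamma(57/10, 2091/16)
obs 10: x=3/4 → posterior Inverse-Gamma(31/5, 4183/32)
obs 11: x=-5/4 → posterior Inverse-Gamma(67/10, 533/4)
obs 12: x=2 → posterior Inverse-Gamma(36/5, 535/4)
obs 13: x=5/4 → posterior Inverse-Gamma(77/10, 4281/32)

k = 12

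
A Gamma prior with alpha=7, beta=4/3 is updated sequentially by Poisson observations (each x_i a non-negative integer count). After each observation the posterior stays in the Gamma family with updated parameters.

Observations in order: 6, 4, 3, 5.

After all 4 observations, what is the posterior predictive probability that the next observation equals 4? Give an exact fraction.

2102366829213512756647244848535961600/12129821994589221844500501021364910179

obs 1: x=6 → posterior Gamma(13, 7/3)
obs 2: x=4 → posterior Gamma(17, 10/3)
obs 3: x=3 → posterior Gamma(20, 13/3)
obs 4: x=5 → posterior Gamma(25, 16/3)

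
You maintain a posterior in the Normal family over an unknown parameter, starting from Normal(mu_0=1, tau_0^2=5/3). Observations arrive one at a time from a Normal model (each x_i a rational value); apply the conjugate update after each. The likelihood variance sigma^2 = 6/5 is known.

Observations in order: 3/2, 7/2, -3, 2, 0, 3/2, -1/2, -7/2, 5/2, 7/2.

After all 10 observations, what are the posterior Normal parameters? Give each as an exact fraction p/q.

mu_0=411/536, tau_0^2=15/134

obs 1: x=3/2 → posterior Normal(111/86, 30/43)
obs 2: x=7/2 → posterior Normal(143/68, 15/34)
obs 3: x=-3 → posterior Normal(68/93, 10/31)
obs 4: x=2 → posterior Normal(1, 15/59)
obs 5: x=0 → posterior Normal(118/143, 30/143)
obs 6: x=3/2 → posterior Normal(311/336, 5/28)
obs 7: x=-1/2 → posterior Normal(143/193, 30/193)
obs 8: x=-7/2 → posterior Normal(111/436, 15/109)
obs 9: x=5/2 → posterior Normal(118/243, 10/81)
obs 10: x=7/2 → posterior Normal(411/536, 15/134)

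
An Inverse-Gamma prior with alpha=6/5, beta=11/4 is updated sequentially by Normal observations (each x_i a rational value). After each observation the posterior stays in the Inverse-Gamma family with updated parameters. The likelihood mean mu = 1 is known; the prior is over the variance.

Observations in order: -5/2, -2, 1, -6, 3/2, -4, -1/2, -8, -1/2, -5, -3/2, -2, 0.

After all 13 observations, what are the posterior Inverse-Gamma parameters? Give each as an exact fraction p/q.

alpha=77/10, beta=955/8

obs 1: x=-5/2 → posterior Inverse-Gamma(17/10, 71/8)
obs 2: x=-2 → posterior Inverse-Gamma(11/5, 107/8)
obs 3: x=1 → posterior Inverse-Gamma(27/10, 107/8)
obs 4: x=-6 → posterior Inverse-Gamma(16/5, 303/8)
obs 5: x=3/2 → posterior Inverse-Gamma(37/10, 38)
obs 6: x=-4 → posterior Inverse-Gamma(21/5, 101/2)
obs 7: x=-1/2 → posterior Inverse-Gamma(47/10, 413/8)
obs 8: x=-8 → posterior Inverse-Gamma(26/5, 737/8)
obs 9: x=-1/2 → posterior Inverse-Gamma(57/10, 373/4)
obs 10: x=-5 → posterior Inverse-Gamma(31/5, 445/4)
obs 11: x=-3/2 → posterior Inverse-Gamma(67/10, 915/8)
obs 12: x=-2 → posterior Inverse-Gamma(36/5, 951/8)
obs 13: x=0 → posterior Inverse-Gamma(77/10, 955/8)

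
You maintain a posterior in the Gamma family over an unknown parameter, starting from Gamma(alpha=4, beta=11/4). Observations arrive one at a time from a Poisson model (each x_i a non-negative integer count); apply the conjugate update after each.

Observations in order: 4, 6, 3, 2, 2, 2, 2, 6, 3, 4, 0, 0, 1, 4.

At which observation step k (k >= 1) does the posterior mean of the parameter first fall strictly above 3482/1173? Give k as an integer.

k = 10

obs 1: x=4 → posterior Gamma(8, 15/4)
obs 2: x=6 → posterior Gamma(14, 19/4)
obs 3: x=3 → posterior Gamma(17, 23/4)
obs 4: x=2 → posterior Gamma(19, 27/4)
obs 5: x=2 → posterior Gamma(21, 31/4)
obs 6: x=2 → posterior Gamma(23, 35/4)
obs 7: x=2 → posterior Gamma(25, 39/4)
obs 8: x=6 → posterior Gamma(31, 43/4)
obs 9: x=3 → posterior Gamma(34, 47/4)
obs 10: x=4 → posterior Gamma(38, 51/4)
obs 11: x=0 → posterior Gamma(38, 55/4)
obs 12: x=0 → posterior Gamma(38, 59/4)
obs 13: x=1 → posterior Gamma(39, 63/4)
obs 14: x=4 → posterior Gamma(43, 67/4)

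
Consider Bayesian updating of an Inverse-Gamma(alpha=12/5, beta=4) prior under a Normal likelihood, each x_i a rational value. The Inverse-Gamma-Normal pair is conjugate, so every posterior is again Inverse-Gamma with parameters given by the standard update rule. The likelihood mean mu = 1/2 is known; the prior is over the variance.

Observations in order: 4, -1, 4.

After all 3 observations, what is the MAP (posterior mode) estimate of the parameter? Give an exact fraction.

obs 1: x=4 → posterior Inverse-Gamma(29/10, 81/8)
obs 2: x=-1 → posterior Inverse-Gamma(17/5, 45/4)
obs 3: x=4 → posterior Inverse-Gamma(39/10, 139/8)

695/196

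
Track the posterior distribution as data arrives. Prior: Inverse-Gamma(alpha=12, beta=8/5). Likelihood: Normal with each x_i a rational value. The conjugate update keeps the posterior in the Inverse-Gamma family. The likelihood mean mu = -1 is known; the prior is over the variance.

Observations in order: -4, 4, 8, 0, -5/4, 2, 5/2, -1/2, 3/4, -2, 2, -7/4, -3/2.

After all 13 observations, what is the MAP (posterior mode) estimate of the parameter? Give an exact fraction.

12371/3120

obs 1: x=-4 → posterior Inverse-Gamma(25/2, 61/10)
obs 2: x=4 → posterior Inverse-Gamma(13, 93/5)
obs 3: x=8 → posterior Inverse-Gamma(27/2, 591/10)
obs 4: x=0 → posterior Inverse-Gamma(14, 298/5)
obs 5: x=-5/4 → posterior Inverse-Gamma(29/2, 9541/160)
obs 6: x=2 → posterior Inverse-Gamma(15, 10261/160)
obs 7: x=5/2 → posterior Inverse-Gamma(31/2, 11241/160)
obs 8: x=-1/2 → posterior Inverse-Gamma(16, 11261/160)
obs 9: x=3/4 → posterior Inverse-Gamma(33/2, 5753/80)
obs 10: x=-2 → posterior Inverse-Gamma(17, 5793/80)
obs 11: x=2 → posterior Inverse-Gamma(35/2, 6153/80)
obs 12: x=-7/4 → posterior Inverse-Gamma(18, 12351/160)
obs 13: x=-3/2 → posterior Inverse-Gamma(37/2, 12371/160)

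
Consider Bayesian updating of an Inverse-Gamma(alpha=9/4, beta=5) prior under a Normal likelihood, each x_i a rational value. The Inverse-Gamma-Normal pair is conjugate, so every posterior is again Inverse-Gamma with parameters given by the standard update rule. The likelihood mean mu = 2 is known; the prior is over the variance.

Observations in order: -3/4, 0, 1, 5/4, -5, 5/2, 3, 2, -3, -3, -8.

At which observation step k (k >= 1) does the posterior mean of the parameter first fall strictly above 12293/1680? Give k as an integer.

obs 1: x=-3/4 → posterior Inverse-Gamma(11/4, 281/32)
obs 2: x=0 → posterior Inverse-Gamma(13/4, 345/32)
obs 3: x=1 → posterior Inverse-Gamma(15/4, 361/32)
obs 4: x=5/4 → posterior Inverse-Gamma(17/4, 185/16)
obs 5: x=-5 → posterior Inverse-Gamma(19/4, 577/16)
obs 6: x=5/2 → posterior Inverse-Gamma(21/4, 579/16)
obs 7: x=3 → posterior Inverse-Gamma(23/4, 587/16)
obs 8: x=2 → posterior Inverse-Gamma(25/4, 587/16)
obs 9: x=-3 → posterior Inverse-Gamma(27/4, 787/16)
obs 10: x=-3 → posterior Inverse-Gamma(29/4, 987/16)
obs 11: x=-8 → posterior Inverse-Gamma(31/4, 1787/16)

k = 5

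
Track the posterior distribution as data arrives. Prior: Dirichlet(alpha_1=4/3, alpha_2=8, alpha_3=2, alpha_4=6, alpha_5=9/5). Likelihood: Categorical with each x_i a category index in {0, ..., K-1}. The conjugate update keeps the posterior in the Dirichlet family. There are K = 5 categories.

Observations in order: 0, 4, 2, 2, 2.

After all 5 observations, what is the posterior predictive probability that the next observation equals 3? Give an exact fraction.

obs 1: x=0 → posterior Dirichlet(7/3, 8, 2, 6, 9/5)
obs 2: x=4 → posterior Dirichlet(7/3, 8, 2, 6, 14/5)
obs 3: x=2 → posterior Dirichlet(7/3, 8, 3, 6, 14/5)
obs 4: x=2 → posterior Dirichlet(7/3, 8, 4, 6, 14/5)
obs 5: x=2 → posterior Dirichlet(7/3, 8, 5, 6, 14/5)

45/181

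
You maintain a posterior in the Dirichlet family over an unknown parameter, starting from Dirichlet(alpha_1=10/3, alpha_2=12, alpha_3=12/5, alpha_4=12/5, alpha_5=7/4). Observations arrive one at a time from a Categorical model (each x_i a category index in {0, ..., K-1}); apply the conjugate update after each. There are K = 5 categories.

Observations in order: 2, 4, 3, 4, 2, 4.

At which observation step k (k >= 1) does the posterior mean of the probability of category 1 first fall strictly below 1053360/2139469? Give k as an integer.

obs 1: x=2 → posterior Dirichlet(10/3, 12, 17/5, 12/5, 7/4)
obs 2: x=4 → posterior Dirichlet(10/3, 12, 17/5, 12/5, 11/4)
obs 3: x=3 → posterior Dirichlet(10/3, 12, 17/5, 17/5, 11/4)
obs 4: x=4 → posterior Dirichlet(10/3, 12, 17/5, 17/5, 15/4)
obs 5: x=2 → posterior Dirichlet(10/3, 12, 22/5, 17/5, 15/4)
obs 6: x=4 → posterior Dirichlet(10/3, 12, 22/5, 17/5, 19/4)

k = 3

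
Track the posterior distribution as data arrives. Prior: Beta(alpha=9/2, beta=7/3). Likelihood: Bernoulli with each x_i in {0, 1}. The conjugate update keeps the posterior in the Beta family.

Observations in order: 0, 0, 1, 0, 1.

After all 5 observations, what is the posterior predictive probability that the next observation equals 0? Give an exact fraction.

obs 1: x=0 → posterior Beta(9/2, 10/3)
obs 2: x=0 → posterior Beta(9/2, 13/3)
obs 3: x=1 → posterior Beta(11/2, 13/3)
obs 4: x=0 → posterior Beta(11/2, 16/3)
obs 5: x=1 → posterior Beta(13/2, 16/3)

32/71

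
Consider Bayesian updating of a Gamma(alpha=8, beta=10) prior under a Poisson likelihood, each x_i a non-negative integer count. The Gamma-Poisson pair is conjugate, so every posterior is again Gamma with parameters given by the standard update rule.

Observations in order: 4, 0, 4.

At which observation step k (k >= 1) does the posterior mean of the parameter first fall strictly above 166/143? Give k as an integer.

k = 3

obs 1: x=4 → posterior Gamma(12, 11)
obs 2: x=0 → posterior Gamma(12, 12)
obs 3: x=4 → posterior Gamma(16, 13)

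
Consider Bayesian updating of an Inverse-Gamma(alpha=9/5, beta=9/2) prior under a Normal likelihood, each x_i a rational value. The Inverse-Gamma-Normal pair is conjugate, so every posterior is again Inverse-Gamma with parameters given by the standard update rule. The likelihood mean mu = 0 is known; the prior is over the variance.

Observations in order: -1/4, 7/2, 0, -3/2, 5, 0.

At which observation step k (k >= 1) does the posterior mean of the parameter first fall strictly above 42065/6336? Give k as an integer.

obs 1: x=-1/4 → posterior Inverse-Gamma(23/10, 145/32)
obs 2: x=7/2 → posterior Inverse-Gamma(14/5, 341/32)
obs 3: x=0 → posterior Inverse-Gamma(33/10, 341/32)
obs 4: x=-3/2 → posterior Inverse-Gamma(19/5, 377/32)
obs 5: x=5 → posterior Inverse-Gamma(43/10, 777/32)
obs 6: x=0 → posterior Inverse-Gamma(24/5, 777/32)

k = 5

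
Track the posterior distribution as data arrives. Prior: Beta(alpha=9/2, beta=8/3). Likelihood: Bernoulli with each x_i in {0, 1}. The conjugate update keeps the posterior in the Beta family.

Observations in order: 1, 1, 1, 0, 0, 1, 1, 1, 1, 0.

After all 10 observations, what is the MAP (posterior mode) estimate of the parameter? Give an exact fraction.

9/13

obs 1: x=1 → posterior Beta(11/2, 8/3)
obs 2: x=1 → posterior Beta(13/2, 8/3)
obs 3: x=1 → posterior Beta(15/2, 8/3)
obs 4: x=0 → posterior Beta(15/2, 11/3)
obs 5: x=0 → posterior Beta(15/2, 14/3)
obs 6: x=1 → posterior Beta(17/2, 14/3)
obs 7: x=1 → posterior Beta(19/2, 14/3)
obs 8: x=1 → posterior Beta(21/2, 14/3)
obs 9: x=1 → posterior Beta(23/2, 14/3)
obs 10: x=0 → posterior Beta(23/2, 17/3)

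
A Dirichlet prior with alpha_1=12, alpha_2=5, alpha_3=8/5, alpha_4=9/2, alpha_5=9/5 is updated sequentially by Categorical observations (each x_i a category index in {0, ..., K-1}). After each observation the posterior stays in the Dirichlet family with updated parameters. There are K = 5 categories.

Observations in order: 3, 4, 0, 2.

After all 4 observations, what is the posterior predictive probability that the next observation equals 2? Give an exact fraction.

obs 1: x=3 → posterior Dirichlet(12, 5, 8/5, 11/2, 9/5)
obs 2: x=4 → posterior Dirichlet(12, 5, 8/5, 11/2, 14/5)
obs 3: x=0 → posterior Dirichlet(13, 5, 8/5, 11/2, 14/5)
obs 4: x=2 → posterior Dirichlet(13, 5, 13/5, 11/2, 14/5)

26/289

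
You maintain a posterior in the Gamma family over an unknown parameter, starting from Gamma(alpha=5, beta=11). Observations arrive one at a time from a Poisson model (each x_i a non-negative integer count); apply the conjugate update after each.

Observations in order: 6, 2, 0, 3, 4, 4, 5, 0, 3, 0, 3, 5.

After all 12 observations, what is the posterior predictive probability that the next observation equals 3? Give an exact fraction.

4226348851703016915901435341241574857576512070928241625435/27925014455825599855778314937876855825812349975271705673728

obs 1: x=6 → posterior Gamma(11, 12)
obs 2: x=2 → posterior Gamma(13, 13)
obs 3: x=0 → posterior Gamma(13, 14)
obs 4: x=3 → posterior Gamma(16, 15)
obs 5: x=4 → posterior Gamma(20, 16)
obs 6: x=4 → posterior Gamma(24, 17)
obs 7: x=5 → posterior Gamma(29, 18)
obs 8: x=0 → posterior Gamma(29, 19)
obs 9: x=3 → posterior Gamma(32, 20)
obs 10: x=0 → posterior Gamma(32, 21)
obs 11: x=3 → posterior Gamma(35, 22)
obs 12: x=5 → posterior Gamma(40, 23)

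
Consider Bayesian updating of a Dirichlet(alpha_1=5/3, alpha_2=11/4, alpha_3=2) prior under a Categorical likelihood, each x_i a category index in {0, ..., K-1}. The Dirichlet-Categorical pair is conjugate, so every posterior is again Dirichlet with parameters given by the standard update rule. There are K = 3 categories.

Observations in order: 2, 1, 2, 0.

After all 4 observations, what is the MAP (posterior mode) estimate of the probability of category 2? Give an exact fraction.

obs 1: x=2 → posterior Dirichlet(5/3, 11/4, 3)
obs 2: x=1 → posterior Dirichlet(5/3, 15/4, 3)
obs 3: x=2 → posterior Dirichlet(5/3, 15/4, 4)
obs 4: x=0 → posterior Dirichlet(8/3, 15/4, 4)

36/89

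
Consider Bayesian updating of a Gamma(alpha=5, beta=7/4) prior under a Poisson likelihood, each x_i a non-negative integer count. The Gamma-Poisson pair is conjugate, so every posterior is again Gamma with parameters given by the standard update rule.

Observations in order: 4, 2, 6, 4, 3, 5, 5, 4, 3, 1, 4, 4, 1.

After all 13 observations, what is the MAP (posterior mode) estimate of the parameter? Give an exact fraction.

obs 1: x=4 → posterior Gamma(9, 11/4)
obs 2: x=2 → posterior Gamma(11, 15/4)
obs 3: x=6 → posterior Gamma(17, 19/4)
obs 4: x=4 → posterior Gamma(21, 23/4)
obs 5: x=3 → posterior Gamma(24, 27/4)
obs 6: x=5 → posterior Gamma(29, 31/4)
obs 7: x=5 → posterior Gamma(34, 35/4)
obs 8: x=4 → posterior Gamma(38, 39/4)
obs 9: x=3 → posterior Gamma(41, 43/4)
obs 10: x=1 → posterior Gamma(42, 47/4)
obs 11: x=4 → posterior Gamma(46, 51/4)
obs 12: x=4 → posterior Gamma(50, 55/4)
obs 13: x=1 → posterior Gamma(51, 59/4)

200/59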